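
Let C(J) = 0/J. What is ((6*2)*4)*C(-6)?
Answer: 0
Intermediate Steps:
C(J) = 0
((6*2)*4)*C(-6) = ((6*2)*4)*0 = (12*4)*0 = 48*0 = 0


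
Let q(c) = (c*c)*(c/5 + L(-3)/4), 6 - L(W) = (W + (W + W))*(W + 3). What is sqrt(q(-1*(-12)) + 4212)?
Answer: 6*sqrt(3315)/5 ≈ 69.091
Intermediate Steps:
L(W) = 6 - 3*W*(3 + W) (L(W) = 6 - (W + (W + W))*(W + 3) = 6 - (W + 2*W)*(3 + W) = 6 - 3*W*(3 + W))
q(c) = c**2*(3/2 + c/5) (q(c) = (c*c)*(c/5 + (6 - 9*(-3) - 3*(-3)**2)/4) = c**2*(c*(1/5) + (6 + 27 - 3*9)*(1/4)) = c**2*(c/5 + (6 + 27 - 27)*(1/4)) = c**2*(c/5 + 6*(1/4)) = c**2*(c/5 + 3/2) = c**2*(3/2 + c/5))
sqrt(q(-1*(-12)) + 4212) = sqrt((-1*(-12))**2*(15 + 2*(-1*(-12)))/10 + 4212) = sqrt((1/10)*12**2*(15 + 2*12) + 4212) = sqrt((1/10)*144*(15 + 24) + 4212) = sqrt((1/10)*144*39 + 4212) = sqrt(2808/5 + 4212) = sqrt(23868/5) = 6*sqrt(3315)/5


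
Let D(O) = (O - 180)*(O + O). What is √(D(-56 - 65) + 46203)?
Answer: √119045 ≈ 345.03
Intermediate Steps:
D(O) = 2*O*(-180 + O) (D(O) = (-180 + O)*(2*O) = 2*O*(-180 + O))
√(D(-56 - 65) + 46203) = √(2*(-56 - 65)*(-180 + (-56 - 65)) + 46203) = √(2*(-121)*(-180 - 121) + 46203) = √(2*(-121)*(-301) + 46203) = √(72842 + 46203) = √119045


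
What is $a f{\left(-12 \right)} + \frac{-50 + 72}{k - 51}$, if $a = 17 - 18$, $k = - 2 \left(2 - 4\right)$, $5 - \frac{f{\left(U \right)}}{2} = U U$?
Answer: $\frac{13044}{47} \approx 277.53$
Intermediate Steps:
$f{\left(U \right)} = 10 - 2 U^{2}$ ($f{\left(U \right)} = 10 - 2 U U = 10 - 2 U^{2}$)
$k = 4$ ($k = \left(-2\right) \left(-2\right) = 4$)
$a = -1$
$a f{\left(-12 \right)} + \frac{-50 + 72}{k - 51} = - (10 - 2 \left(-12\right)^{2}) + \frac{-50 + 72}{4 - 51} = - (10 - 288) + \frac{22}{-47} = - (10 - 288) + 22 \left(- \frac{1}{47}\right) = \left(-1\right) \left(-278\right) - \frac{22}{47} = 278 - \frac{22}{47} = \frac{13044}{47}$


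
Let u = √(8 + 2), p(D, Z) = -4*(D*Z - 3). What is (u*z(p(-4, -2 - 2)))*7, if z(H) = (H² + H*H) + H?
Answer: 37492*√10 ≈ 1.1856e+5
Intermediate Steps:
p(D, Z) = 12 - 4*D*Z (p(D, Z) = -4*(-3 + D*Z) = 12 - 4*D*Z)
u = √10 ≈ 3.1623
z(H) = H + 2*H² (z(H) = (H² + H²) + H = 2*H² + H = H + 2*H²)
(u*z(p(-4, -2 - 2)))*7 = (√10*((12 - 4*(-4)*(-2 - 2))*(1 + 2*(12 - 4*(-4)*(-2 - 2)))))*7 = (√10*((12 - 4*(-4)*(-4))*(1 + 2*(12 - 4*(-4)*(-4)))))*7 = (√10*((12 - 64)*(1 + 2*(12 - 64))))*7 = (√10*(-52*(1 + 2*(-52))))*7 = (√10*(-52*(1 - 104)))*7 = (√10*(-52*(-103)))*7 = (√10*5356)*7 = (5356*√10)*7 = 37492*√10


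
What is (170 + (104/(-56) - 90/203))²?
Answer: 1158925849/41209 ≈ 28123.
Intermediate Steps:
(170 + (104/(-56) - 90/203))² = (170 + (104*(-1/56) - 90*1/203))² = (170 + (-13/7 - 90/203))² = (170 - 467/203)² = (34043/203)² = 1158925849/41209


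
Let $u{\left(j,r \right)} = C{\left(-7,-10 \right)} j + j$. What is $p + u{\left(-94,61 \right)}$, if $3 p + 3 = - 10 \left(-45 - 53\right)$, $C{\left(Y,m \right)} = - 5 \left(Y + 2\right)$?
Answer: $- \frac{6355}{3} \approx -2118.3$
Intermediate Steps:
$C{\left(Y,m \right)} = -10 - 5 Y$ ($C{\left(Y,m \right)} = - 5 \left(2 + Y\right) = -10 - 5 Y$)
$u{\left(j,r \right)} = 26 j$ ($u{\left(j,r \right)} = \left(-10 - -35\right) j + j = \left(-10 + 35\right) j + j = 25 j + j = 26 j$)
$p = \frac{977}{3}$ ($p = -1 + \frac{\left(-10\right) \left(-45 - 53\right)}{3} = -1 + \frac{\left(-10\right) \left(-98\right)}{3} = -1 + \frac{1}{3} \cdot 980 = -1 + \frac{980}{3} = \frac{977}{3} \approx 325.67$)
$p + u{\left(-94,61 \right)} = \frac{977}{3} + 26 \left(-94\right) = \frac{977}{3} - 2444 = - \frac{6355}{3}$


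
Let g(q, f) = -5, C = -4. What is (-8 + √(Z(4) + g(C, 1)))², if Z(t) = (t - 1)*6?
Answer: (8 - √13)² ≈ 19.311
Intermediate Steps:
Z(t) = -6 + 6*t (Z(t) = (-1 + t)*6 = -6 + 6*t)
(-8 + √(Z(4) + g(C, 1)))² = (-8 + √((-6 + 6*4) - 5))² = (-8 + √((-6 + 24) - 5))² = (-8 + √(18 - 5))² = (-8 + √13)²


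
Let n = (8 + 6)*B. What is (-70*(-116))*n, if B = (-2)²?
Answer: 454720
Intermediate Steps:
B = 4
n = 56 (n = (8 + 6)*4 = 14*4 = 56)
(-70*(-116))*n = -70*(-116)*56 = 8120*56 = 454720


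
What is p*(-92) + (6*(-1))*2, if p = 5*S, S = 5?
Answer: -2312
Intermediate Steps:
p = 25 (p = 5*5 = 25)
p*(-92) + (6*(-1))*2 = 25*(-92) + (6*(-1))*2 = -2300 - 6*2 = -2300 - 12 = -2312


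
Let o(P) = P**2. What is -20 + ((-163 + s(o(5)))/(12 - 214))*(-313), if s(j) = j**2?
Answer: 70283/101 ≈ 695.87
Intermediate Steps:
-20 + ((-163 + s(o(5)))/(12 - 214))*(-313) = -20 + ((-163 + (5**2)**2)/(12 - 214))*(-313) = -20 + ((-163 + 25**2)/(-202))*(-313) = -20 + ((-163 + 625)*(-1/202))*(-313) = -20 + (462*(-1/202))*(-313) = -20 - 231/101*(-313) = -20 + 72303/101 = 70283/101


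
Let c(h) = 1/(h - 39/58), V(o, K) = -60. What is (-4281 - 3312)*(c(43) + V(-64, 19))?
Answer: 1118008506/2455 ≈ 4.5540e+5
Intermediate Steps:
c(h) = 1/(-39/58 + h) (c(h) = 1/(h - 39*1/58) = 1/(h - 39/58) = 1/(-39/58 + h))
(-4281 - 3312)*(c(43) + V(-64, 19)) = (-4281 - 3312)*(58/(-39 + 58*43) - 60) = -7593*(58/(-39 + 2494) - 60) = -7593*(58/2455 - 60) = -7593*(-147242/2455) = 1118008506/2455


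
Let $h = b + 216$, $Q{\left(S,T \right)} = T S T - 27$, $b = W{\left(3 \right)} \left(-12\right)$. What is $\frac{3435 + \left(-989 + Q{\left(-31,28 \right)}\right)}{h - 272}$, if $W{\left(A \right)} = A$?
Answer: $\frac{21885}{92} \approx 237.88$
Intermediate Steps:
$b = -36$ ($b = 3 \left(-12\right) = -36$)
$Q{\left(S,T \right)} = -27 + S T^{2}$ ($Q{\left(S,T \right)} = S T T - 27 = S T^{2} - 27 = -27 + S T^{2}$)
$h = 180$ ($h = -36 + 216 = 180$)
$\frac{3435 + \left(-989 + Q{\left(-31,28 \right)}\right)}{h - 272} = \frac{3435 - \left(1016 + 24304\right)}{180 - 272} = \frac{3435 - 25320}{-92} = \left(3435 - 25320\right) \left(- \frac{1}{92}\right) = \left(-21885\right) \left(- \frac{1}{92}\right) = \frac{21885}{92}$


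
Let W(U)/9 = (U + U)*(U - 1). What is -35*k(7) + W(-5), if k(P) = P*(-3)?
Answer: 1275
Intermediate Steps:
k(P) = -3*P
W(U) = 18*U*(-1 + U) (W(U) = 9*((U + U)*(U - 1)) = 9*((2*U)*(-1 + U)) = 9*(2*U*(-1 + U)) = 18*U*(-1 + U))
-35*k(7) + W(-5) = -(-105)*7 + 18*(-5)*(-1 - 5) = -35*(-21) + 18*(-5)*(-6) = 735 + 540 = 1275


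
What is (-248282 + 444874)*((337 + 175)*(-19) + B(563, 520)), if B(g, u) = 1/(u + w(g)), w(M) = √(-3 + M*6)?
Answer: -9284928209792/4855 - 53616*√15/4855 ≈ -1.9124e+9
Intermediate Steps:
w(M) = √(-3 + 6*M)
B(g, u) = 1/(u + √(-3 + 6*g))
(-248282 + 444874)*((337 + 175)*(-19) + B(563, 520)) = (-248282 + 444874)*((337 + 175)*(-19) + 1/(520 + √3*√(-1 + 2*563))) = 196592*(512*(-19) + 1/(520 + √3*√(-1 + 1126))) = 196592*(-9728 + 1/(520 + √3*√1125)) = 196592*(-9728 + 1/(520 + √3*(15*√5))) = 196592*(-9728 + 1/(520 + 15*√15)) = -1912446976 + 196592/(520 + 15*√15)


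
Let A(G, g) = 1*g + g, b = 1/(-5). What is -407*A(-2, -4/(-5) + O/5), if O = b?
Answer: -15466/25 ≈ -618.64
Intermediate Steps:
b = -1/5 ≈ -0.20000
O = -1/5 ≈ -0.20000
A(G, g) = 2*g (A(G, g) = g + g = 2*g)
-407*A(-2, -4/(-5) + O/5) = -814*(-4/(-5) - 1/5/5) = -814*(-4*(-1/5) - 1/5*1/5) = -814*(4/5 - 1/25) = -814*19/25 = -407*38/25 = -15466/25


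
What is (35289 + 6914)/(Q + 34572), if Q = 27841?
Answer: 42203/62413 ≈ 0.67619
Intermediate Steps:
(35289 + 6914)/(Q + 34572) = (35289 + 6914)/(27841 + 34572) = 42203/62413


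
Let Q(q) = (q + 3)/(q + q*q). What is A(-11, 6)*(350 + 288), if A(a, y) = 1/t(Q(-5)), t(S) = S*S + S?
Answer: -63800/9 ≈ -7088.9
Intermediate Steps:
Q(q) = (3 + q)/(q + q²)
t(S) = S + S² (t(S) = S² + S = S + S²)
A(a, y) = -100/9 (A(a, y) = 1/(((3 - 5)/((-5)*(1 - 5)))*(1 + (3 - 5)/((-5)*(1 - 5)))) = 1/((-⅕*(-2)/(-4))*(1 - ⅕*(-2)/(-4))) = 1/((-⅕*(-¼)*(-2))*(1 - ⅕*(-¼)*(-2))) = 1/(-(1 - ⅒)/10) = 1/(-⅒*9/10) = 1/(-9/100) = -100/9)
A(-11, 6)*(350 + 288) = -100*(350 + 288)/9 = -100/9*638 = -63800/9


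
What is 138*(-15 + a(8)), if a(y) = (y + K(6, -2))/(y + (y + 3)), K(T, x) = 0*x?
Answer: -38226/19 ≈ -2011.9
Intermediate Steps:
K(T, x) = 0
a(y) = y/(3 + 2*y) (a(y) = (y + 0)/(y + (y + 3)) = y/(y + (3 + y)) = y/(3 + 2*y))
138*(-15 + a(8)) = 138*(-15 + 8/(3 + 2*8)) = 138*(-15 + 8/(3 + 16)) = 138*(-15 + 8/19) = 138*(-277/19) = -38226/19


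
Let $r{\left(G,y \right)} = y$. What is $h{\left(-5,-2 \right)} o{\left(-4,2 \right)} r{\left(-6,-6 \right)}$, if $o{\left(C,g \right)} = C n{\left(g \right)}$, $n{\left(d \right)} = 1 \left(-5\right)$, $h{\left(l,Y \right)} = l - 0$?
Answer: $600$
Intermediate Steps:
$h{\left(l,Y \right)} = l$ ($h{\left(l,Y \right)} = l + 0 = l$)
$n{\left(d \right)} = -5$
$o{\left(C,g \right)} = - 5 C$ ($o{\left(C,g \right)} = C \left(-5\right) = - 5 C$)
$h{\left(-5,-2 \right)} o{\left(-4,2 \right)} r{\left(-6,-6 \right)} = - 5 \left(\left(-5\right) \left(-4\right)\right) \left(-6\right) = \left(-5\right) 20 \left(-6\right) = \left(-100\right) \left(-6\right) = 600$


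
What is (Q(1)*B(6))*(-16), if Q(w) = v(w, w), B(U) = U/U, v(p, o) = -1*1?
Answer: 16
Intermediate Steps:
v(p, o) = -1
B(U) = 1
Q(w) = -1
(Q(1)*B(6))*(-16) = -1*1*(-16) = -1*(-16) = 16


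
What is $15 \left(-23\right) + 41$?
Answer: $-304$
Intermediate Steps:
$15 \left(-23\right) + 41 = -345 + 41 = -304$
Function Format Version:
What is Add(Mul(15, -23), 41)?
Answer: -304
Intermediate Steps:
Add(Mul(15, -23), 41) = Add(-345, 41) = -304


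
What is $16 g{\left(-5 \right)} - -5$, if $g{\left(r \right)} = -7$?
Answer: $-107$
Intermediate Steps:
$16 g{\left(-5 \right)} - -5 = 16 \left(-7\right) - -5 = -112 + 5 = -107$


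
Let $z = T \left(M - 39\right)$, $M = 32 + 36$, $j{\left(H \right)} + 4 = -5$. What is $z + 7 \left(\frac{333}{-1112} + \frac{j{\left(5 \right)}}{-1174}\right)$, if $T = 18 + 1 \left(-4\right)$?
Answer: $\frac{263680795}{652744} \approx 403.96$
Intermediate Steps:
$j{\left(H \right)} = -9$ ($j{\left(H \right)} = -4 - 5 = -9$)
$T = 14$ ($T = 18 - 4 = 14$)
$M = 68$
$z = 406$ ($z = 14 \left(68 - 39\right) = 14 \cdot 29 = 406$)
$z + 7 \left(\frac{333}{-1112} + \frac{j{\left(5 \right)}}{-1174}\right) = 406 + 7 \left(\frac{333}{-1112} - \frac{9}{-1174}\right) = 406 + 7 \left(333 \left(- \frac{1}{1112}\right) - - \frac{9}{1174}\right) = 406 + 7 \left(- \frac{333}{1112} + \frac{9}{1174}\right) = 406 + 7 \left(- \frac{190467}{652744}\right) = 406 - \frac{1333269}{652744} = \frac{263680795}{652744}$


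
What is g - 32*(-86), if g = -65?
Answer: 2687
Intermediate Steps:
g - 32*(-86) = -65 - 32*(-86) = -65 + 2752 = 2687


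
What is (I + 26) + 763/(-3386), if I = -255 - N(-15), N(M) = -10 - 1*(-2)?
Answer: -749069/3386 ≈ -221.23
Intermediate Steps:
N(M) = -8 (N(M) = -10 + 2 = -8)
I = -247 (I = -255 - 1*(-8) = -255 + 8 = -247)
(I + 26) + 763/(-3386) = (-247 + 26) + 763/(-3386) = -221 + 763*(-1/3386) = -221 - 763/3386 = -749069/3386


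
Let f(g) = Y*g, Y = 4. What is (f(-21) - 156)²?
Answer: 57600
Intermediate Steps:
f(g) = 4*g
(f(-21) - 156)² = (4*(-21) - 156)² = (-84 - 156)² = (-240)² = 57600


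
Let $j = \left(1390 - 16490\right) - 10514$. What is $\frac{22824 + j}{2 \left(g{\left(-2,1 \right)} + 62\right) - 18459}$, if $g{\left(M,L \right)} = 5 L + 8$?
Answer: $\frac{930}{6103} \approx 0.15238$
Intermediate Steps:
$g{\left(M,L \right)} = 8 + 5 L$
$j = -25614$ ($j = -15100 - 10514 = -25614$)
$\frac{22824 + j}{2 \left(g{\left(-2,1 \right)} + 62\right) - 18459} = \frac{22824 - 25614}{2 \left(\left(8 + 5 \cdot 1\right) + 62\right) - 18459} = - \frac{2790}{2 \left(\left(8 + 5\right) + 62\right) - 18459} = - \frac{2790}{2 \left(13 + 62\right) - 18459} = - \frac{2790}{2 \cdot 75 - 18459} = - \frac{2790}{150 - 18459} = - \frac{2790}{-18309} = \left(-2790\right) \left(- \frac{1}{18309}\right) = \frac{930}{6103}$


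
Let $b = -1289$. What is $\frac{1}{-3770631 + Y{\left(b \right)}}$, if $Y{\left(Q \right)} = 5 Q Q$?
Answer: $\frac{1}{4536974} \approx 2.2041 \cdot 10^{-7}$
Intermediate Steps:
$Y{\left(Q \right)} = 5 Q^{2}$
$\frac{1}{-3770631 + Y{\left(b \right)}} = \frac{1}{-3770631 + 5 \left(-1289\right)^{2}} = \frac{1}{-3770631 + 5 \cdot 1661521} = \frac{1}{-3770631 + 8307605} = \frac{1}{4536974}$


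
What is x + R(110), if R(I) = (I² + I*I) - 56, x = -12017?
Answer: 12127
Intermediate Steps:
R(I) = -56 + 2*I² (R(I) = (I² + I²) - 56 = 2*I² - 56 = -56 + 2*I²)
x + R(110) = -12017 + (-56 + 2*110²) = -12017 + (-56 + 2*12100) = -12017 + (-56 + 24200) = -12017 + 24144 = 12127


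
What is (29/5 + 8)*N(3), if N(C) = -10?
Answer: -138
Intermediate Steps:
(29/5 + 8)*N(3) = (29/5 + 8)*(-10) = (69/5)*(-10) = -138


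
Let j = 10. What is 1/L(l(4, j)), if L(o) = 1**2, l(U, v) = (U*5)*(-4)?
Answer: 1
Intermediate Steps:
l(U, v) = -20*U (l(U, v) = (5*U)*(-4) = -20*U)
L(o) = 1
1/L(l(4, j)) = 1/1 = 1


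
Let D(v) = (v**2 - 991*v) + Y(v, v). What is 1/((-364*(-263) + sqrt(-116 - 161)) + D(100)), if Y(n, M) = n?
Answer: 6732/45320101 - I*sqrt(277)/45320101 ≈ 0.00014854 - 3.6724e-7*I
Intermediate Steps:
D(v) = v**2 - 990*v (D(v) = (v**2 - 991*v) + v = v**2 - 990*v)
1/((-364*(-263) + sqrt(-116 - 161)) + D(100)) = 1/((-364*(-263) + sqrt(-116 - 161)) + 100*(-990 + 100)) = 1/((95732 + sqrt(-277)) + 100*(-890)) = 1/((95732 + I*sqrt(277)) - 89000) = 1/(6732 + I*sqrt(277))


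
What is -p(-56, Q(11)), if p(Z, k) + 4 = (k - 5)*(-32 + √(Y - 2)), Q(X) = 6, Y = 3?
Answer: 35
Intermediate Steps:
p(Z, k) = 151 - 31*k (p(Z, k) = -4 + (k - 5)*(-32 + √(3 - 2)) = -4 + (-5 + k)*(-32 + √1) = -4 + (-5 + k)*(-32 + 1) = -4 + (-5 + k)*(-31) = -4 + (155 - 31*k) = 151 - 31*k)
-p(-56, Q(11)) = -(151 - 31*6) = -(151 - 186) = -1*(-35) = 35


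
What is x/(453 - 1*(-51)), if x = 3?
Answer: 1/168 ≈ 0.0059524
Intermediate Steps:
x/(453 - 1*(-51)) = 3/(453 - 1*(-51)) = 3/(453 + 51) = 3/504 = 3*(1/504) = 1/168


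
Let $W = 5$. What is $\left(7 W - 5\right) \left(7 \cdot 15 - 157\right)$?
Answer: $-1560$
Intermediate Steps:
$\left(7 W - 5\right) \left(7 \cdot 15 - 157\right) = \left(7 \cdot 5 - 5\right) \left(7 \cdot 15 - 157\right) = \left(35 - 5\right) \left(105 - 157\right) = 30 \left(-52\right) = -1560$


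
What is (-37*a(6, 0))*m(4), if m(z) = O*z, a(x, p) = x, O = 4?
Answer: -3552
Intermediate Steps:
m(z) = 4*z
(-37*a(6, 0))*m(4) = (-37*6)*(4*4) = -222*16 = -3552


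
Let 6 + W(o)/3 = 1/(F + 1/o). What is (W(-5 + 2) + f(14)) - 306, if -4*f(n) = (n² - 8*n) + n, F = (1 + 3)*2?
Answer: -16013/46 ≈ -348.11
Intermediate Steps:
F = 8 (F = 4*2 = 8)
W(o) = -18 + 3/(8 + 1/o)
f(n) = -n²/4 + 7*n/4 (f(n) = -((n² - 8*n) + n)/4 = -(n² - 7*n)/4 = -n²/4 + 7*n/4)
(W(-5 + 2) + f(14)) - 306 = (3*(-6 - 47*(-5 + 2))/(1 + 8*(-5 + 2)) + (¼)*14*(7 - 1*14)) - 306 = (3*(-6 - 47*(-3))/(1 + 8*(-3)) + (¼)*14*(7 - 14)) - 306 = (3*(-6 + 141)/(1 - 24) + (¼)*14*(-7)) - 306 = (3*135/(-23) - 49/2) - 306 = (3*(-1/23)*135 - 49/2) - 306 = (-405/23 - 49/2) - 306 = -1937/46 - 306 = -16013/46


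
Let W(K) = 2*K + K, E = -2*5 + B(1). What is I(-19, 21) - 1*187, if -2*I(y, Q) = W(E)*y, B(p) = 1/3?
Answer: -925/2 ≈ -462.50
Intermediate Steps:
B(p) = ⅓ (B(p) = 1*(⅓) = ⅓)
E = -29/3 (E = -2*5 + ⅓ = -10 + ⅓ = -29/3 ≈ -9.6667)
W(K) = 3*K
I(y, Q) = 29*y/2 (I(y, Q) = -3*(-29/3)*y/2 = -(-29)*y/2 = 29*y/2)
I(-19, 21) - 1*187 = (29/2)*(-19) - 1*187 = -551/2 - 187 = -925/2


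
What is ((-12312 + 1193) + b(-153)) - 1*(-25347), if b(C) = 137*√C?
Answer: 14228 + 411*I*√17 ≈ 14228.0 + 1694.6*I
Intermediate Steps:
((-12312 + 1193) + b(-153)) - 1*(-25347) = ((-12312 + 1193) + 137*√(-153)) - 1*(-25347) = (-11119 + 137*(3*I*√17)) + 25347 = (-11119 + 411*I*√17) + 25347 = 14228 + 411*I*√17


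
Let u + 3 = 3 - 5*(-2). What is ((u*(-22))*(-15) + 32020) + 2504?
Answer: 37824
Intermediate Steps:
u = 10 (u = -3 + (3 - 5*(-2)) = -3 + (3 + 10) = -3 + 13 = 10)
((u*(-22))*(-15) + 32020) + 2504 = ((10*(-22))*(-15) + 32020) + 2504 = (-220*(-15) + 32020) + 2504 = (3300 + 32020) + 2504 = 35320 + 2504 = 37824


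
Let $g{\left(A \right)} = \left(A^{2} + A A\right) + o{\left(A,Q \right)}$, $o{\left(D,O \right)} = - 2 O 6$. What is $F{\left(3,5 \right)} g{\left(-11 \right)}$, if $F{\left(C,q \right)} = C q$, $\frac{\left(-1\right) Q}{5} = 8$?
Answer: $10830$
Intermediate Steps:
$Q = -40$ ($Q = \left(-5\right) 8 = -40$)
$o{\left(D,O \right)} = - 12 O$
$g{\left(A \right)} = 480 + 2 A^{2}$ ($g{\left(A \right)} = \left(A^{2} + A A\right) - -480 = \left(A^{2} + A^{2}\right) + 480 = 2 A^{2} + 480 = 480 + 2 A^{2}$)
$F{\left(3,5 \right)} g{\left(-11 \right)} = 3 \cdot 5 \left(480 + 2 \left(-11\right)^{2}\right) = 15 \left(480 + 2 \cdot 121\right) = 15 \left(480 + 242\right) = 15 \cdot 722 = 10830$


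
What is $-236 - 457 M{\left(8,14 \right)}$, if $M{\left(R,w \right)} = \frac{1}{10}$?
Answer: $- \frac{2817}{10} \approx -281.7$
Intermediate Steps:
$M{\left(R,w \right)} = \frac{1}{10}$
$-236 - 457 M{\left(8,14 \right)} = -236 - \frac{457}{10} = - \frac{2817}{10}$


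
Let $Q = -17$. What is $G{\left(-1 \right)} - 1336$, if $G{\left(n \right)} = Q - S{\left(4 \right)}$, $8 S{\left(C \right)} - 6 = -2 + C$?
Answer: $-1354$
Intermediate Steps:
$S{\left(C \right)} = \frac{1}{2} + \frac{C}{8}$ ($S{\left(C \right)} = \frac{3}{4} + \frac{-2 + C}{8} = \frac{3}{4} + \left(- \frac{1}{4} + \frac{C}{8}\right) = \frac{1}{2} + \frac{C}{8}$)
$G{\left(n \right)} = -18$ ($G{\left(n \right)} = -17 - \left(\frac{1}{2} + \frac{1}{8} \cdot 4\right) = -17 - \left(\frac{1}{2} + \frac{1}{2}\right) = -17 - 1 = -18$)
$G{\left(-1 \right)} - 1336 = -18 - 1336 = -1354$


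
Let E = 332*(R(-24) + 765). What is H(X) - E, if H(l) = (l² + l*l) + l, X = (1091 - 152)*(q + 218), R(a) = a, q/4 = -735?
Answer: 13065839793558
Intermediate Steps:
q = -2940 (q = 4*(-735) = -2940)
E = 246012 (E = 332*(-24 + 765) = 332*741 = 246012)
X = -2555958 (X = (1091 - 152)*(-2940 + 218) = 939*(-2722) = -2555958)
H(l) = l + 2*l² (H(l) = (l² + l²) + l = 2*l² + l = l + 2*l²)
H(X) - E = -2555958*(1 + 2*(-2555958)) - 1*246012 = -2555958*(1 - 5111916) - 246012 = -2555958*(-5111915) - 246012 = 13065840039570 - 246012 = 13065839793558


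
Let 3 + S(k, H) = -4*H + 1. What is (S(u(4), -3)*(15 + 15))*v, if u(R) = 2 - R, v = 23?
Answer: 6900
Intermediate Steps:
S(k, H) = -2 - 4*H (S(k, H) = -3 + (-4*H + 1) = -3 + (1 - 4*H) = -2 - 4*H)
(S(u(4), -3)*(15 + 15))*v = ((-2 - 4*(-3))*(15 + 15))*23 = ((-2 + 12)*30)*23 = (10*30)*23 = 300*23 = 6900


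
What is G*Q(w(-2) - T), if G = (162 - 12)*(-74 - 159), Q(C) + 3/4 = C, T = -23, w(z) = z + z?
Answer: -1275675/2 ≈ -6.3784e+5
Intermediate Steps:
w(z) = 2*z
Q(C) = -3/4 + C
G = -34950 (G = 150*(-233) = -34950)
G*Q(w(-2) - T) = -34950*(-3/4 + (2*(-2) - 1*(-23))) = -34950*(-3/4 + (-4 + 23)) = -34950*(-3/4 + 19) = -34950*73/4 = -1275675/2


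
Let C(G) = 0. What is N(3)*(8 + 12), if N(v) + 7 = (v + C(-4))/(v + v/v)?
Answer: -125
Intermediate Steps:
N(v) = -7 + v/(1 + v) (N(v) = -7 + (v + 0)/(v + v/v) = -7 + v/(v + 1) = -7 + v/(1 + v))
N(3)*(8 + 12) = ((-7 - 6*3)/(1 + 3))*(8 + 12) = ((-7 - 18)/4)*20 = ((¼)*(-25))*20 = -25/4*20 = -125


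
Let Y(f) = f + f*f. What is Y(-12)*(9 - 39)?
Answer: -3960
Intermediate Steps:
Y(f) = f + f²
Y(-12)*(9 - 39) = (-12*(1 - 12))*(9 - 39) = -12*(-11)*(-30) = 132*(-30) = -3960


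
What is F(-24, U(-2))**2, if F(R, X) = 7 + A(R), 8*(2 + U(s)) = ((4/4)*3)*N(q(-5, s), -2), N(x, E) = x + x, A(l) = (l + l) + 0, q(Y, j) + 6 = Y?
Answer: 1681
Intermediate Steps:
q(Y, j) = -6 + Y
A(l) = 2*l (A(l) = 2*l + 0 = 2*l)
N(x, E) = 2*x
U(s) = -41/4 (U(s) = -2 + (((4/4)*3)*(2*(-6 - 5)))/8 = -2 + (((4*(1/4))*3)*(2*(-11)))/8 = -2 + ((1*3)*(-22))/8 = -2 + (3*(-22))/8 = -2 + (1/8)*(-66) = -2 - 33/4 = -41/4)
F(R, X) = 7 + 2*R
F(-24, U(-2))**2 = (7 + 2*(-24))**2 = (7 - 48)**2 = (-41)**2 = 1681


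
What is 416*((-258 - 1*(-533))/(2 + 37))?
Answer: 8800/3 ≈ 2933.3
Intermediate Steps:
416*((-258 - 1*(-533))/(2 + 37)) = 416*((-258 + 533)/39) = 416*(275*(1/39)) = 416*(275/39) = 8800/3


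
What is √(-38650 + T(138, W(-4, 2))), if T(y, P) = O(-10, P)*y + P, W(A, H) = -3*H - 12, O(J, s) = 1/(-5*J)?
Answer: I*√966631/5 ≈ 196.63*I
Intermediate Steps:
O(J, s) = -1/(5*J)
W(A, H) = -12 - 3*H
T(y, P) = P + y/50 (T(y, P) = (-⅕/(-10))*y + P = (-⅕*(-⅒))*y + P = y/50 + P = P + y/50)
√(-38650 + T(138, W(-4, 2))) = √(-38650 + ((-12 - 3*2) + (1/50)*138)) = √(-38650 + ((-12 - 6) + 69/25)) = √(-38650 + (-18 + 69/25)) = √(-38650 - 381/25) = √(-966631/25) = I*√966631/5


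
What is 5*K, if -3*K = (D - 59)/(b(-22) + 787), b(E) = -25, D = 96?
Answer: -185/2286 ≈ -0.080927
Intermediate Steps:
K = -37/2286 (K = -(96 - 59)/(3*(-25 + 787)) = -37/(3*762) = -⅓*37/762 = -37/2286 ≈ -0.016185)
5*K = 5*(-37/2286) = -185/2286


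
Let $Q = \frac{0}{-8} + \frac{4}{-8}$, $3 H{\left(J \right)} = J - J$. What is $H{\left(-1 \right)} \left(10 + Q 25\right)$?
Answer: $0$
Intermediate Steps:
$H{\left(J \right)} = 0$ ($H{\left(J \right)} = \frac{J - J}{3} = \frac{1}{3} \cdot 0 = 0$)
$Q = - \frac{1}{2}$ ($Q = 0 \left(- \frac{1}{8}\right) + 4 \left(- \frac{1}{8}\right) = 0 - \frac{1}{2} = - \frac{1}{2} \approx -0.5$)
$H{\left(-1 \right)} \left(10 + Q 25\right) = 0 \left(10 - \frac{25}{2}\right) = 0 \left(- \frac{5}{2}\right) = 0$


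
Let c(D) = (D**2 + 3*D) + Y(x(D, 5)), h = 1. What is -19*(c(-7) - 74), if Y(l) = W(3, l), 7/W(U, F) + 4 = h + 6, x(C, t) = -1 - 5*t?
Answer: 2489/3 ≈ 829.67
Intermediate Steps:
W(U, F) = 7/3 (W(U, F) = 7/(-4 + (1 + 6)) = 7/(-4 + 7) = 7/3)
Y(l) = 7/3
c(D) = 7/3 + D**2 + 3*D (c(D) = (D**2 + 3*D) + 7/3 = 7/3 + D**2 + 3*D)
-19*(c(-7) - 74) = -19*((7/3 + (-7)**2 + 3*(-7)) - 74) = -19*((7/3 + 49 - 21) - 74) = -19*(91/3 - 74) = -19*(-131/3) = 2489/3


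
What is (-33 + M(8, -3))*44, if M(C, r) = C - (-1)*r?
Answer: -1232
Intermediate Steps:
M(C, r) = C + r
(-33 + M(8, -3))*44 = (-33 + (8 - 3))*44 = (-33 + 5)*44 = -28*44 = -1232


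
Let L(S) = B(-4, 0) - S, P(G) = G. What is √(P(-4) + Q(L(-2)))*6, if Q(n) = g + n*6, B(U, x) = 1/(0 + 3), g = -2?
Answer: 12*√2 ≈ 16.971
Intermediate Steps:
B(U, x) = ⅓ (B(U, x) = 1/3 = ⅓)
L(S) = ⅓ - S
Q(n) = -2 + 6*n (Q(n) = -2 + n*6 = -2 + 6*n)
√(P(-4) + Q(L(-2)))*6 = √(-4 + (-2 + 6*(⅓ - 1*(-2))))*6 = √(-4 + (-2 + 6*(⅓ + 2)))*6 = √(-4 + (-2 + 6*(7/3)))*6 = √(-4 + (-2 + 14))*6 = √(-4 + 12)*6 = √8*6 = (2*√2)*6 = 12*√2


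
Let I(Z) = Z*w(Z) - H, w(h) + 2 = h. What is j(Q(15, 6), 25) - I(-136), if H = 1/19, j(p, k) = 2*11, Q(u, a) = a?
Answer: -356173/19 ≈ -18746.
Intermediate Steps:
j(p, k) = 22
w(h) = -2 + h
H = 1/19 ≈ 0.052632
I(Z) = -1/19 + Z*(-2 + Z) (I(Z) = Z*(-2 + Z) - 1*1/19 = Z*(-2 + Z) - 1/19 = -1/19 + Z*(-2 + Z))
j(Q(15, 6), 25) - I(-136) = 22 - (-1/19 - 136*(-2 - 136)) = 22 - (-1/19 - 136*(-138)) = 22 - (-1/19 + 18768) = 22 - 1*356591/19 = 22 - 356591/19 = -356173/19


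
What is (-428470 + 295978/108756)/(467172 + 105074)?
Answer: -23299193671/31117592988 ≈ -0.74875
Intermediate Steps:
(-428470 + 295978/108756)/(467172 + 105074) = (-428470 + 295978*(1/108756))/572246 = (-428470 + 147989/54378)*(1/572246) = -23299193671/54378*1/572246 = -23299193671/31117592988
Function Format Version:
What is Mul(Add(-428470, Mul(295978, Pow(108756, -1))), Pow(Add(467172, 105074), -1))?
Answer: Rational(-23299193671, 31117592988) ≈ -0.74875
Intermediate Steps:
Mul(Add(-428470, Mul(295978, Pow(108756, -1))), Pow(Add(467172, 105074), -1)) = Mul(Add(-428470, Mul(295978, Rational(1, 108756))), Pow(572246, -1)) = Mul(Add(-428470, Rational(147989, 54378)), Rational(1, 572246)) = Mul(Rational(-23299193671, 54378), Rational(1, 572246)) = Rational(-23299193671, 31117592988)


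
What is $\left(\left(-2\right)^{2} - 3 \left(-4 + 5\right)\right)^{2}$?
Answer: $1$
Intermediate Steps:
$\left(\left(-2\right)^{2} - 3 \left(-4 + 5\right)\right)^{2} = \left(4 - 3\right)^{2} = 1^{2} = 1$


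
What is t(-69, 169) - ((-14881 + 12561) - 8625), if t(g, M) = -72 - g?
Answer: 10942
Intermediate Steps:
t(-69, 169) - ((-14881 + 12561) - 8625) = (-72 - 1*(-69)) - ((-14881 + 12561) - 8625) = (-72 + 69) - (-2320 - 8625) = -3 - 1*(-10945) = -3 + 10945 = 10942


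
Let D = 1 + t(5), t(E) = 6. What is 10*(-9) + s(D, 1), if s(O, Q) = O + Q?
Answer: -82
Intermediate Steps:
D = 7 (D = 1 + 6 = 7)
10*(-9) + s(D, 1) = 10*(-9) + (7 + 1) = -90 + 8 = -82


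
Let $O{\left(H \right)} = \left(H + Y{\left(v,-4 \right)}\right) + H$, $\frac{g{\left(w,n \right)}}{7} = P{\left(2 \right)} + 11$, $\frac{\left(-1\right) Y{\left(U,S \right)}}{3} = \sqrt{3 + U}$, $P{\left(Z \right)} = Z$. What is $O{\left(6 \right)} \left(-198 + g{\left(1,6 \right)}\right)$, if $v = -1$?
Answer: $-1284 + 321 \sqrt{2} \approx -830.04$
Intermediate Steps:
$Y{\left(U,S \right)} = - 3 \sqrt{3 + U}$
$g{\left(w,n \right)} = 91$ ($g{\left(w,n \right)} = 7 \left(2 + 11\right) = 7 \cdot 13 = 91$)
$O{\left(H \right)} = - 3 \sqrt{2} + 2 H$ ($O{\left(H \right)} = \left(H - 3 \sqrt{3 - 1}\right) + H = \left(H - 3 \sqrt{2}\right) + H = - 3 \sqrt{2} + 2 H$)
$O{\left(6 \right)} \left(-198 + g{\left(1,6 \right)}\right) = \left(- 3 \sqrt{2} + 2 \cdot 6\right) \left(-198 + 91\right) = \left(- 3 \sqrt{2} + 12\right) \left(-107\right) = \left(12 - 3 \sqrt{2}\right) \left(-107\right) = -1284 + 321 \sqrt{2}$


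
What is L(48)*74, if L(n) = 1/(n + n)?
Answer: 37/48 ≈ 0.77083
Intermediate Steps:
L(n) = 1/(2*n)
L(48)*74 = ((1/2)/48)*74 = ((1/2)*(1/48))*74 = (1/96)*74 = 37/48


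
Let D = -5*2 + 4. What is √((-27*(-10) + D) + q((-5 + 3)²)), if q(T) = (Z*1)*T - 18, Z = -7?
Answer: √218 ≈ 14.765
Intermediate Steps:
D = -6 (D = -10 + 4 = -6)
q(T) = -18 - 7*T (q(T) = (-7*1)*T - 18 = -7*T - 18 = -18 - 7*T)
√((-27*(-10) + D) + q((-5 + 3)²)) = √((-27*(-10) - 6) + (-18 - 7*(-5 + 3)²)) = √((270 - 6) + (-18 - 7*(-2)²)) = √(264 + (-18 - 7*4)) = √(264 + (-18 - 28)) = √(264 - 46) = √218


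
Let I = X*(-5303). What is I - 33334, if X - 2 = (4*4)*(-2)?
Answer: 125756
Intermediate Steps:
X = -30 (X = 2 + (4*4)*(-2) = 2 + 16*(-2) = 2 - 32 = -30)
I = 159090 (I = -30*(-5303) = 159090)
I - 33334 = 159090 - 33334 = 125756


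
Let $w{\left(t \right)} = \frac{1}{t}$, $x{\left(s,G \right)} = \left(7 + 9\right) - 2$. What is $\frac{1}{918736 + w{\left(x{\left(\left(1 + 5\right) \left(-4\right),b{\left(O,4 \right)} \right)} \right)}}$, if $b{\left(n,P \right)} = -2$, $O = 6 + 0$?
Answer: $\frac{14}{12862305} \approx 1.0885 \cdot 10^{-6}$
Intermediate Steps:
$O = 6$
$x{\left(s,G \right)} = 14$ ($x{\left(s,G \right)} = 16 - 2 = 14$)
$\frac{1}{918736 + w{\left(x{\left(\left(1 + 5\right) \left(-4\right),b{\left(O,4 \right)} \right)} \right)}} = \frac{1}{918736 + \frac{1}{14}} = \frac{1}{\frac{12862305}{14}} = \frac{14}{12862305}$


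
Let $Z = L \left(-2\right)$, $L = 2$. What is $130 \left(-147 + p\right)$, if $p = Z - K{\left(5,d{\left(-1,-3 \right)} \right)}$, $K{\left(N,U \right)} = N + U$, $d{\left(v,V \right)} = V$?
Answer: $-19890$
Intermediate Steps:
$Z = -4$ ($Z = 2 \left(-2\right) = -4$)
$p = -6$ ($p = -4 - \left(5 - 3\right) = -4 - 2 = -6$)
$130 \left(-147 + p\right) = 130 \left(-147 - 6\right) = 130 \left(-153\right) = -19890$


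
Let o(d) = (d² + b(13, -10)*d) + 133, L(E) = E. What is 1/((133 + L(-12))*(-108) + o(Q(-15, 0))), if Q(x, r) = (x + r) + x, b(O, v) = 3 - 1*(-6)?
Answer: -1/12305 ≈ -8.1268e-5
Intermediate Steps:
b(O, v) = 9 (b(O, v) = 3 + 6 = 9)
Q(x, r) = r + 2*x (Q(x, r) = (r + x) + x = r + 2*x)
o(d) = 133 + d² + 9*d (o(d) = (d² + 9*d) + 133 = 133 + d² + 9*d)
1/((133 + L(-12))*(-108) + o(Q(-15, 0))) = 1/((133 - 12)*(-108) + (133 + (0 + 2*(-15))² + 9*(0 + 2*(-15)))) = 1/(121*(-108) + (133 + (0 - 30)² + 9*(0 - 30))) = 1/(-13068 + (133 + (-30)² + 9*(-30))) = 1/(-13068 + (133 + 900 - 270)) = 1/(-13068 + 763) = 1/(-12305) = -1/12305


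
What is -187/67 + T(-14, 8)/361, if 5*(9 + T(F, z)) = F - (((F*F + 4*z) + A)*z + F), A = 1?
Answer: -463294/120935 ≈ -3.8309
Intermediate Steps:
T(F, z) = -9 - z*(1 + F**2 + 4*z)/5 (T(F, z) = -9 + (F - (((F*F + 4*z) + 1)*z + F))/5 = -9 + (F - (((F**2 + 4*z) + 1)*z + F))/5 = -9 + (F - ((1 + F**2 + 4*z)*z + F))/5 = -9 + (F - (z*(1 + F**2 + 4*z) + F))/5 = -9 + (F - (F + z*(1 + F**2 + 4*z)))/5 = -9 + (F + (-F - z*(1 + F**2 + 4*z)))/5 = -9 + (-z*(1 + F**2 + 4*z))/5 = -9 - z*(1 + F**2 + 4*z)/5)
-187/67 + T(-14, 8)/361 = -187/67 + (-9 - 4/5*8**2 - 1/5*8 - 1/5*8*(-14)**2)/361 = -187*1/67 + (-9 - 4/5*64 - 8/5 - 1/5*8*196)*(1/361) = -187/67 + (-9 - 256/5 - 8/5 - 1568/5)*(1/361) = -187/67 - 1877/5*1/361 = -187/67 - 1877/1805 = -463294/120935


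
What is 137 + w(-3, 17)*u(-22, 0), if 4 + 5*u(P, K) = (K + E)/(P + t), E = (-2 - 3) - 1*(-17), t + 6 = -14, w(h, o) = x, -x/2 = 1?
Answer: 971/7 ≈ 138.71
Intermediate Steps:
x = -2 (x = -2*1 = -2)
w(h, o) = -2
t = -20 (t = -6 - 14 = -20)
E = 12 (E = -5 + 17 = 12)
u(P, K) = -⅘ + (12 + K)/(5*(-20 + P)) (u(P, K) = -⅘ + ((K + 12)/(P - 20))/5 = -⅘ + ((12 + K)/(-20 + P))/5 = -⅘ + (12 + K)/(5*(-20 + P)))
137 + w(-3, 17)*u(-22, 0) = 137 - 2*(92 + 0 - 4*(-22))/(5*(-20 - 22)) = 137 - 2*(92 + 0 + 88)/(5*(-42)) = 137 - 2*(-1)*180/(5*42) = 137 - 2*(-6/7) = 137 + 12/7 = 971/7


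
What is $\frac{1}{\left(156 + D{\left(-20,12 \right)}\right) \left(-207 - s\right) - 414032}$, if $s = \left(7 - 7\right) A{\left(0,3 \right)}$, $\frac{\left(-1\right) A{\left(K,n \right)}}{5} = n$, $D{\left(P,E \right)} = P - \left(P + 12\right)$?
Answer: $- \frac{1}{443840} \approx -2.2531 \cdot 10^{-6}$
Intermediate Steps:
$D{\left(P,E \right)} = -12$ ($D{\left(P,E \right)} = P - \left(12 + P\right) = -12$)
$A{\left(K,n \right)} = - 5 n$
$s = 0$ ($s = \left(7 - 7\right) \left(\left(-5\right) 3\right) = 0 \left(-15\right) = 0$)
$\frac{1}{\left(156 + D{\left(-20,12 \right)}\right) \left(-207 - s\right) - 414032} = \frac{1}{\left(156 - 12\right) \left(-207 - 0\right) - 414032} = \frac{1}{144 \left(-207 + 0\right) - 414032} = \frac{1}{144 \left(-207\right) - 414032} = \frac{1}{-29808 - 414032} = \frac{1}{-443840} = - \frac{1}{443840}$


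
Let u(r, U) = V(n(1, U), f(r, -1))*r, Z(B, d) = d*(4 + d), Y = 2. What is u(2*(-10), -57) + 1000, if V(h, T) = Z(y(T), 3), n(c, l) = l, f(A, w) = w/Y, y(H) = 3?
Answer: 580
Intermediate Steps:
f(A, w) = w/2
V(h, T) = 21 (V(h, T) = 3*(4 + 3) = 3*7 = 21)
u(r, U) = 21*r
u(2*(-10), -57) + 1000 = 21*(2*(-10)) + 1000 = 21*(-20) + 1000 = -420 + 1000 = 580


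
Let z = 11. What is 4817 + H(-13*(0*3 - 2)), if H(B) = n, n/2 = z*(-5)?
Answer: 4707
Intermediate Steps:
n = -110 (n = 2*(11*(-5)) = 2*(-55) = -110)
H(B) = -110
4817 + H(-13*(0*3 - 2)) = 4817 - 110 = 4707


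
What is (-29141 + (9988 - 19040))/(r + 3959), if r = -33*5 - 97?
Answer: -38193/3697 ≈ -10.331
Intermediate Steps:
r = -262 (r = -165 - 97 = -262)
(-29141 + (9988 - 19040))/(r + 3959) = (-29141 + (9988 - 19040))/(-262 + 3959) = (-29141 - 9052)/3697 = -38193*1/3697 = -38193/3697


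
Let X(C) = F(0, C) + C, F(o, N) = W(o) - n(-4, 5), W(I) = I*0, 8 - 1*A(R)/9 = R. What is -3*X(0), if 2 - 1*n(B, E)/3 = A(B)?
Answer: -954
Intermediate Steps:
A(R) = 72 - 9*R
W(I) = 0
n(B, E) = -210 + 27*B (n(B, E) = 6 - 3*(72 - 9*B) = 6 + (-216 + 27*B) = -210 + 27*B)
F(o, N) = 318 (F(o, N) = 0 - (-210 + 27*(-4)) = 0 - (-210 - 108) = 0 - 1*(-318) = 0 + 318 = 318)
X(C) = 318 + C
-3*X(0) = -3*(318 + 0) = -3*318 = -954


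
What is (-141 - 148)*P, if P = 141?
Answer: -40749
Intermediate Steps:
(-141 - 148)*P = (-141 - 148)*141 = -289*141 = -40749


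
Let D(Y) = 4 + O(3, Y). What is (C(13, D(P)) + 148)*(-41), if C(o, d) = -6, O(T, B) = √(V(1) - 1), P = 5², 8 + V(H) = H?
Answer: -5822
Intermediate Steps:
V(H) = -8 + H
P = 25
O(T, B) = 2*I*√2 (O(T, B) = √((-8 + 1) - 1) = √(-7 - 1) = √(-8) = 2*I*√2)
D(Y) = 4 + 2*I*√2
(C(13, D(P)) + 148)*(-41) = (-6 + 148)*(-41) = 142*(-41) = -5822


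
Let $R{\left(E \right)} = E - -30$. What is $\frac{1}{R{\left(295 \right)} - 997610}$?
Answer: $- \frac{1}{997285} \approx -1.0027 \cdot 10^{-6}$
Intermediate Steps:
$R{\left(E \right)} = 30 + E$ ($R{\left(E \right)} = E + 30 = 30 + E$)
$\frac{1}{R{\left(295 \right)} - 997610} = \frac{1}{\left(30 + 295\right) - 997610} = \frac{1}{325 - 997610} = \frac{1}{-997285} = - \frac{1}{997285}$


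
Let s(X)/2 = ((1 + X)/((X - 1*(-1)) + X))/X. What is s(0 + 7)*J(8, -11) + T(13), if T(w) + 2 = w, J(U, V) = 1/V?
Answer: 12689/1155 ≈ 10.986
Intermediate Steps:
T(w) = -2 + w
s(X) = 2*(1 + X)/(X*(1 + 2*X)) (s(X) = 2*(((1 + X)/((X - 1*(-1)) + X))/X) = 2*(((1 + X)/((X + 1) + X))/X) = 2*(((1 + X)/((1 + X) + X))/X) = 2*(((1 + X)/(1 + 2*X))/X) = 2*((1 + X)/(X*(1 + 2*X))) = 2*(1 + X)/(X*(1 + 2*X)))
s(0 + 7)*J(8, -11) + T(13) = (2*(1 + (0 + 7))/((0 + 7)*(1 + 2*(0 + 7))))/(-11) + (-2 + 13) = (2*(1 + 7)/(7*(1 + 2*7)))*(-1/11) + 11 = (2*(⅐)*8/(1 + 14))*(-1/11) + 11 = (2*(⅐)*8/15)*(-1/11) + 11 = (2*(⅐)*(1/15)*8)*(-1/11) + 11 = (16/105)*(-1/11) + 11 = -16/1155 + 11 = 12689/1155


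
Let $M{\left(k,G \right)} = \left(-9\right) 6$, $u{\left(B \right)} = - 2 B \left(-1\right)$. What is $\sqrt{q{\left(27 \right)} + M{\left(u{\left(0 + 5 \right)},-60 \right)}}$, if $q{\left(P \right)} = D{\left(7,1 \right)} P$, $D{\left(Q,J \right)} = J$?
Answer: $3 i \sqrt{3} \approx 5.1962 i$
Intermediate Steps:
$u{\left(B \right)} = 2 B$
$M{\left(k,G \right)} = -54$
$q{\left(P \right)} = P$ ($q{\left(P \right)} = 1 P = P$)
$\sqrt{q{\left(27 \right)} + M{\left(u{\left(0 + 5 \right)},-60 \right)}} = \sqrt{27 - 54} = \sqrt{-27} = 3 i \sqrt{3}$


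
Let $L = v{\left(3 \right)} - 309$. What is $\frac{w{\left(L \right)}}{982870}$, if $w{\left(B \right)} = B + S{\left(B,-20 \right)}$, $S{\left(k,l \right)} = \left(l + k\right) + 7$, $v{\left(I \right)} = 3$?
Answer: $- \frac{125}{196574} \approx -0.00063589$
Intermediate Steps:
$S{\left(k,l \right)} = 7 + k + l$ ($S{\left(k,l \right)} = \left(k + l\right) + 7 = 7 + k + l$)
$L = -306$ ($L = 3 - 309 = -306$)
$w{\left(B \right)} = -13 + 2 B$ ($w{\left(B \right)} = B + \left(7 + B - 20\right) = B + \left(-13 + B\right) = -13 + 2 B$)
$\frac{w{\left(L \right)}}{982870} = \frac{-13 + 2 \left(-306\right)}{982870} = \left(-13 - 612\right) \frac{1}{982870} = \left(-625\right) \frac{1}{982870} = - \frac{125}{196574}$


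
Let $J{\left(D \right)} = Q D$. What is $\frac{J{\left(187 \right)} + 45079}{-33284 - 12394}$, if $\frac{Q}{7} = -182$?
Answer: $\frac{193159}{45678} \approx 4.2287$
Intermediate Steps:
$Q = -1274$ ($Q = 7 \left(-182\right) = -1274$)
$J{\left(D \right)} = - 1274 D$
$\frac{J{\left(187 \right)} + 45079}{-33284 - 12394} = \frac{\left(-1274\right) 187 + 45079}{-33284 - 12394} = \frac{-238238 + 45079}{-45678} = \left(-193159\right) \left(- \frac{1}{45678}\right) = \frac{193159}{45678}$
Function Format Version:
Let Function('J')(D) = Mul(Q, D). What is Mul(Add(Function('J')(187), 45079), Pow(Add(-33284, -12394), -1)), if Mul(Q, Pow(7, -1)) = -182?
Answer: Rational(193159, 45678) ≈ 4.2287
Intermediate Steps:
Q = -1274 (Q = Mul(7, -182) = -1274)
Function('J')(D) = Mul(-1274, D)
Mul(Add(Function('J')(187), 45079), Pow(Add(-33284, -12394), -1)) = Mul(Add(Mul(-1274, 187), 45079), Pow(Add(-33284, -12394), -1)) = Mul(Add(-238238, 45079), Pow(-45678, -1)) = Mul(-193159, Rational(-1, 45678)) = Rational(193159, 45678)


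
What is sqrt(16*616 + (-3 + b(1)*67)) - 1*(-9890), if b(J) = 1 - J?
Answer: 9890 + sqrt(9853) ≈ 9989.3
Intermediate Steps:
sqrt(16*616 + (-3 + b(1)*67)) - 1*(-9890) = sqrt(16*616 + (-3 + (1 - 1*1)*67)) - 1*(-9890) = sqrt(9856 + (-3 + (1 - 1)*67)) + 9890 = sqrt(9856 + (-3 + 0*67)) + 9890 = sqrt(9856 + (-3 + 0)) + 9890 = sqrt(9856 - 3) + 9890 = sqrt(9853) + 9890 = 9890 + sqrt(9853)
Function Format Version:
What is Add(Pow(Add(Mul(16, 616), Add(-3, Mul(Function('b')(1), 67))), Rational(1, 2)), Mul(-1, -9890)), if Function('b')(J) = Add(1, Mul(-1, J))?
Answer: Add(9890, Pow(9853, Rational(1, 2))) ≈ 9989.3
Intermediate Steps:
Add(Pow(Add(Mul(16, 616), Add(-3, Mul(Function('b')(1), 67))), Rational(1, 2)), Mul(-1, -9890)) = Add(Pow(Add(Mul(16, 616), Add(-3, Mul(Add(1, Mul(-1, 1)), 67))), Rational(1, 2)), Mul(-1, -9890)) = Add(Pow(Add(9856, Add(-3, Mul(Add(1, -1), 67))), Rational(1, 2)), 9890) = Add(Pow(Add(9856, Add(-3, Mul(0, 67))), Rational(1, 2)), 9890) = Add(Pow(Add(9856, Add(-3, 0)), Rational(1, 2)), 9890) = Add(Pow(Add(9856, -3), Rational(1, 2)), 9890) = Add(Pow(9853, Rational(1, 2)), 9890) = Add(9890, Pow(9853, Rational(1, 2)))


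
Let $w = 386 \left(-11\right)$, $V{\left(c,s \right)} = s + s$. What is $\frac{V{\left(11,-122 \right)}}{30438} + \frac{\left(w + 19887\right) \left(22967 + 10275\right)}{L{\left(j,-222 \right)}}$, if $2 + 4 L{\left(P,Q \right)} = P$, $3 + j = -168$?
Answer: $- \frac{31651753135978}{2632887} \approx -1.2022 \cdot 10^{7}$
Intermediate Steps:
$j = -171$ ($j = -3 - 168 = -171$)
$L{\left(P,Q \right)} = - \frac{1}{2} + \frac{P}{4}$
$V{\left(c,s \right)} = 2 s$
$w = -4246$
$\frac{V{\left(11,-122 \right)}}{30438} + \frac{\left(w + 19887\right) \left(22967 + 10275\right)}{L{\left(j,-222 \right)}} = \frac{2 \left(-122\right)}{30438} + \frac{\left(-4246 + 19887\right) \left(22967 + 10275\right)}{- \frac{1}{2} + \frac{1}{4} \left(-171\right)} = \left(-244\right) \frac{1}{30438} + \frac{15641 \cdot 33242}{- \frac{1}{2} - \frac{171}{4}} = - \frac{122}{15219} + \frac{519938122}{- \frac{173}{4}} = - \frac{122}{15219} + 519938122 \left(- \frac{4}{173}\right) = - \frac{122}{15219} - \frac{2079752488}{173} = - \frac{31651753135978}{2632887}$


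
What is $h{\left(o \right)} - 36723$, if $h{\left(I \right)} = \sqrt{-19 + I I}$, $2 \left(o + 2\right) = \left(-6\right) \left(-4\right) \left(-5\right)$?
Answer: $-36723 + 15 \sqrt{17} \approx -36661.0$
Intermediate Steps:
$o = -62$ ($o = -2 + \frac{\left(-6\right) \left(-4\right) \left(-5\right)}{2} = -2 + \frac{24 \left(-5\right)}{2} = -2 + \frac{1}{2} \left(-120\right) = -2 - 60 = -62$)
$h{\left(I \right)} = \sqrt{-19 + I^{2}}$
$h{\left(o \right)} - 36723 = \sqrt{-19 + \left(-62\right)^{2}} - 36723 = \sqrt{-19 + 3844} - 36723 = \sqrt{3825} - 36723 = 15 \sqrt{17} - 36723 = -36723 + 15 \sqrt{17}$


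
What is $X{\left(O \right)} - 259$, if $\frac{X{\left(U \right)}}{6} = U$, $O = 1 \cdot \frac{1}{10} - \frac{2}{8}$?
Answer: $- \frac{2599}{10} \approx -259.9$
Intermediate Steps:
$O = - \frac{3}{20}$ ($O = 1 \cdot \frac{1}{10} - \frac{1}{4} = \frac{1}{10} - \frac{1}{4} = - \frac{3}{20} \approx -0.15$)
$X{\left(U \right)} = 6 U$
$X{\left(O \right)} - 259 = 6 \left(- \frac{3}{20}\right) - 259 = - \frac{9}{10} - 259 = - \frac{2599}{10}$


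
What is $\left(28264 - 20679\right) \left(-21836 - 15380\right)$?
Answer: $-282283360$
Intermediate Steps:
$\left(28264 - 20679\right) \left(-21836 - 15380\right) = 7585 \left(-37216\right) = -282283360$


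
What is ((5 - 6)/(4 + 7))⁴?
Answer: 1/14641 ≈ 6.8301e-5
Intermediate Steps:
((5 - 6)/(4 + 7))⁴ = (-1/11)⁴ = 1/14641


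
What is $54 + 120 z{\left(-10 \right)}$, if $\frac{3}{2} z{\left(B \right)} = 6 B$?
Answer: $-4746$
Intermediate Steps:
$z{\left(B \right)} = 4 B$ ($z{\left(B \right)} = \frac{2 \cdot 6 B}{3} = 4 B$)
$54 + 120 z{\left(-10 \right)} = 54 + 120 \cdot 4 \left(-10\right) = 54 + 120 \left(-40\right) = 54 - 4800 = -4746$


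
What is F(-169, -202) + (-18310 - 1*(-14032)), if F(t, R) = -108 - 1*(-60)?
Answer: -4326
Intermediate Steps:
F(t, R) = -48 (F(t, R) = -108 + 60 = -48)
F(-169, -202) + (-18310 - 1*(-14032)) = -48 + (-18310 - 1*(-14032)) = -48 + (-18310 + 14032) = -48 - 4278 = -4326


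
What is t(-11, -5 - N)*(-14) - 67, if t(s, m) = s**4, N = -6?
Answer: -205041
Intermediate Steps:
t(-11, -5 - N)*(-14) - 67 = (-11)**4*(-14) - 67 = 14641*(-14) - 67 = -204974 - 67 = -205041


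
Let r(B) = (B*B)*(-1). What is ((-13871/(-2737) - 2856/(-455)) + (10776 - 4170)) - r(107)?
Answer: 3214093086/177905 ≈ 18066.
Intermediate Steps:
r(B) = -B² (r(B) = B²*(-1) = -B²)
((-13871/(-2737) - 2856/(-455)) + (10776 - 4170)) - r(107) = ((-13871/(-2737) - 2856/(-455)) + (10776 - 4170)) - (-1)*107² = ((-13871*(-1/2737) - 2856*(-1/455)) + 6606) - (-1)*11449 = ((13871/2737 + 408/65) + 6606) - 1*(-11449) = (2018311/177905 + 6606) + 11449 = 1177258741/177905 + 11449 = 3214093086/177905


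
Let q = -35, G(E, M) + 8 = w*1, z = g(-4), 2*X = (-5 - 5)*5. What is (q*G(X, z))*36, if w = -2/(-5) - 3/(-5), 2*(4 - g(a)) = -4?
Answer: 8820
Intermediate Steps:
g(a) = 6 (g(a) = 4 - ½*(-4) = 4 + 2 = 6)
X = -25 (X = ((-5 - 5)*5)/2 = (-10*5)/2 = (½)*(-50) = -25)
w = 1 (w = -2*(-⅕) - 3*(-⅕) = ⅖ + ⅗ = 1)
z = 6
G(E, M) = -7 (G(E, M) = -8 + 1*1 = -8 + 1 = -7)
(q*G(X, z))*36 = -35*(-7)*36 = 245*36 = 8820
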